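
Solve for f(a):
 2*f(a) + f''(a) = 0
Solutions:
 f(a) = C1*sin(sqrt(2)*a) + C2*cos(sqrt(2)*a)


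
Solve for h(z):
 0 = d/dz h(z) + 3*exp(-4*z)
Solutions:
 h(z) = C1 + 3*exp(-4*z)/4


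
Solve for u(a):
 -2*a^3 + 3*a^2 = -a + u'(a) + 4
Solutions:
 u(a) = C1 - a^4/2 + a^3 + a^2/2 - 4*a


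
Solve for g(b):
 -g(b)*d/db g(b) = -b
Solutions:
 g(b) = -sqrt(C1 + b^2)
 g(b) = sqrt(C1 + b^2)


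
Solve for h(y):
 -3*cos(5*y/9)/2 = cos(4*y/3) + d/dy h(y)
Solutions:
 h(y) = C1 - 27*sin(5*y/9)/10 - 3*sin(4*y/3)/4


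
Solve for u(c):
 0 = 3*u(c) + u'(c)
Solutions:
 u(c) = C1*exp(-3*c)


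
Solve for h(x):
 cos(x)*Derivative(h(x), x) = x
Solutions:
 h(x) = C1 + Integral(x/cos(x), x)


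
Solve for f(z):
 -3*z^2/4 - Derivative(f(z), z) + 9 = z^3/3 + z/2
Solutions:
 f(z) = C1 - z^4/12 - z^3/4 - z^2/4 + 9*z


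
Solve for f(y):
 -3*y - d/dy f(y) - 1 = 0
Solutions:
 f(y) = C1 - 3*y^2/2 - y


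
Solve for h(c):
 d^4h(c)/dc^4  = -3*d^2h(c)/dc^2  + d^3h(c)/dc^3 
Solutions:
 h(c) = C1 + C2*c + (C3*sin(sqrt(11)*c/2) + C4*cos(sqrt(11)*c/2))*exp(c/2)


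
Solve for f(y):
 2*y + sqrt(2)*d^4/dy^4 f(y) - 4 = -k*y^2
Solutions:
 f(y) = C1 + C2*y + C3*y^2 + C4*y^3 - sqrt(2)*k*y^6/720 - sqrt(2)*y^5/120 + sqrt(2)*y^4/12


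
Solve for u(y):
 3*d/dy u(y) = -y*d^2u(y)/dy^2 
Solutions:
 u(y) = C1 + C2/y^2


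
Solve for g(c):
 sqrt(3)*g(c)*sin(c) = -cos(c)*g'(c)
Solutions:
 g(c) = C1*cos(c)^(sqrt(3))


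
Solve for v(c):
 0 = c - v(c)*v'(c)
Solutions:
 v(c) = -sqrt(C1 + c^2)
 v(c) = sqrt(C1 + c^2)


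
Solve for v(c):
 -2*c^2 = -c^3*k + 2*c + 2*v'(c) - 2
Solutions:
 v(c) = C1 + c^4*k/8 - c^3/3 - c^2/2 + c


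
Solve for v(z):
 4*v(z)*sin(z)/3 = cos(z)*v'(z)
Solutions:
 v(z) = C1/cos(z)^(4/3)


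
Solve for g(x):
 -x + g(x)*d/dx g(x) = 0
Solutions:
 g(x) = -sqrt(C1 + x^2)
 g(x) = sqrt(C1 + x^2)


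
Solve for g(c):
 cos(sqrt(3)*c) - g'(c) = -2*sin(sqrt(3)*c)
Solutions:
 g(c) = C1 + sqrt(3)*sin(sqrt(3)*c)/3 - 2*sqrt(3)*cos(sqrt(3)*c)/3


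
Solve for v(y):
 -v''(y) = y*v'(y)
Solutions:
 v(y) = C1 + C2*erf(sqrt(2)*y/2)


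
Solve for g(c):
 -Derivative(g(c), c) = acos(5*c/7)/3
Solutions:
 g(c) = C1 - c*acos(5*c/7)/3 + sqrt(49 - 25*c^2)/15


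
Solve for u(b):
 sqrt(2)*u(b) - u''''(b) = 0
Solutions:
 u(b) = C1*exp(-2^(1/8)*b) + C2*exp(2^(1/8)*b) + C3*sin(2^(1/8)*b) + C4*cos(2^(1/8)*b)


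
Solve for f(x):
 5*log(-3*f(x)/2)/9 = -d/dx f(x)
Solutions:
 9*Integral(1/(log(-_y) - log(2) + log(3)), (_y, f(x)))/5 = C1 - x


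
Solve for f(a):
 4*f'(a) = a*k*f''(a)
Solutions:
 f(a) = C1 + a^(((re(k) + 4)*re(k) + im(k)^2)/(re(k)^2 + im(k)^2))*(C2*sin(4*log(a)*Abs(im(k))/(re(k)^2 + im(k)^2)) + C3*cos(4*log(a)*im(k)/(re(k)^2 + im(k)^2)))


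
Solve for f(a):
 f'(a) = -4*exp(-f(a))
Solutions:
 f(a) = log(C1 - 4*a)


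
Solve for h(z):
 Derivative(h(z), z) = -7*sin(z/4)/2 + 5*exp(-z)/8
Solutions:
 h(z) = C1 + 14*cos(z/4) - 5*exp(-z)/8


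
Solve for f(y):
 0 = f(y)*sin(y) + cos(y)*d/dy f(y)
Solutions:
 f(y) = C1*cos(y)


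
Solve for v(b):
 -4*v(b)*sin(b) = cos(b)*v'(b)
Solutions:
 v(b) = C1*cos(b)^4


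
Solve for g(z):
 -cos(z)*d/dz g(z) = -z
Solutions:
 g(z) = C1 + Integral(z/cos(z), z)


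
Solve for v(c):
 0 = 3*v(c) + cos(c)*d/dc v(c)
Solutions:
 v(c) = C1*(sin(c) - 1)^(3/2)/(sin(c) + 1)^(3/2)


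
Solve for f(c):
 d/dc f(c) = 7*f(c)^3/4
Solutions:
 f(c) = -sqrt(2)*sqrt(-1/(C1 + 7*c))
 f(c) = sqrt(2)*sqrt(-1/(C1 + 7*c))


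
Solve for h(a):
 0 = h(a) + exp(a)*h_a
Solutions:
 h(a) = C1*exp(exp(-a))


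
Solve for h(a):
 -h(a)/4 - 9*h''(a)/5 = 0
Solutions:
 h(a) = C1*sin(sqrt(5)*a/6) + C2*cos(sqrt(5)*a/6)


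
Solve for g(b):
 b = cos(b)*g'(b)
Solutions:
 g(b) = C1 + Integral(b/cos(b), b)


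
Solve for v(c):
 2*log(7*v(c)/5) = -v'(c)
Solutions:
 -Integral(1/(-log(_y) - log(7) + log(5)), (_y, v(c)))/2 = C1 - c


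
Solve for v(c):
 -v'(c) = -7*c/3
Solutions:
 v(c) = C1 + 7*c^2/6


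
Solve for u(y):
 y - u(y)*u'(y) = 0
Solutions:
 u(y) = -sqrt(C1 + y^2)
 u(y) = sqrt(C1 + y^2)


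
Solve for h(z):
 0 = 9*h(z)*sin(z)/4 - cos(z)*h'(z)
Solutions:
 h(z) = C1/cos(z)^(9/4)


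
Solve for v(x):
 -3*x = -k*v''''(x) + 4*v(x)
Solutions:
 v(x) = C1*exp(-sqrt(2)*x*(1/k)^(1/4)) + C2*exp(sqrt(2)*x*(1/k)^(1/4)) + C3*exp(-sqrt(2)*I*x*(1/k)^(1/4)) + C4*exp(sqrt(2)*I*x*(1/k)^(1/4)) - 3*x/4


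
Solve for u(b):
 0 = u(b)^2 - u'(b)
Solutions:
 u(b) = -1/(C1 + b)


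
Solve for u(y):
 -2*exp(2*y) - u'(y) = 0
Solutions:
 u(y) = C1 - exp(2*y)


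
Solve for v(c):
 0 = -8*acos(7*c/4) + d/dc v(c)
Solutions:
 v(c) = C1 + 8*c*acos(7*c/4) - 8*sqrt(16 - 49*c^2)/7


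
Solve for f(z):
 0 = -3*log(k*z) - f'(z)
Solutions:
 f(z) = C1 - 3*z*log(k*z) + 3*z


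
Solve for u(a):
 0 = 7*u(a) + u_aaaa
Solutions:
 u(a) = (C1*sin(sqrt(2)*7^(1/4)*a/2) + C2*cos(sqrt(2)*7^(1/4)*a/2))*exp(-sqrt(2)*7^(1/4)*a/2) + (C3*sin(sqrt(2)*7^(1/4)*a/2) + C4*cos(sqrt(2)*7^(1/4)*a/2))*exp(sqrt(2)*7^(1/4)*a/2)


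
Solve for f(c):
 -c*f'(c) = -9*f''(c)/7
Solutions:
 f(c) = C1 + C2*erfi(sqrt(14)*c/6)


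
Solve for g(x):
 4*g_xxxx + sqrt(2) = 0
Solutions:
 g(x) = C1 + C2*x + C3*x^2 + C4*x^3 - sqrt(2)*x^4/96


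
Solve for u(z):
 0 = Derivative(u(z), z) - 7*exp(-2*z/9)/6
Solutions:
 u(z) = C1 - 21*exp(-2*z/9)/4


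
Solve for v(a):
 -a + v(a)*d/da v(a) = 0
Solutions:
 v(a) = -sqrt(C1 + a^2)
 v(a) = sqrt(C1 + a^2)


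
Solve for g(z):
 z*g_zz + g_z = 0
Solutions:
 g(z) = C1 + C2*log(z)


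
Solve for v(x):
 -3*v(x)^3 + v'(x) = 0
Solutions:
 v(x) = -sqrt(2)*sqrt(-1/(C1 + 3*x))/2
 v(x) = sqrt(2)*sqrt(-1/(C1 + 3*x))/2


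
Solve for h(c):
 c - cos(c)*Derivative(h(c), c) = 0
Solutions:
 h(c) = C1 + Integral(c/cos(c), c)


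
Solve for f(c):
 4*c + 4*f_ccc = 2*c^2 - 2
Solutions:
 f(c) = C1 + C2*c + C3*c^2 + c^5/120 - c^4/24 - c^3/12


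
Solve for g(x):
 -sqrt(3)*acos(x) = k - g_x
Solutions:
 g(x) = C1 + k*x + sqrt(3)*(x*acos(x) - sqrt(1 - x^2))


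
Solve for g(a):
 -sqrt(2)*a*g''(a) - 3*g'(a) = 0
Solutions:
 g(a) = C1 + C2*a^(1 - 3*sqrt(2)/2)


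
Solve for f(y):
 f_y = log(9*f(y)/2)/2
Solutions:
 2*Integral(1/(-log(_y) - 2*log(3) + log(2)), (_y, f(y))) = C1 - y


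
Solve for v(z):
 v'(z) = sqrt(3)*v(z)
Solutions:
 v(z) = C1*exp(sqrt(3)*z)


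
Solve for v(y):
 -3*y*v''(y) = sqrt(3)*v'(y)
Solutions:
 v(y) = C1 + C2*y^(1 - sqrt(3)/3)


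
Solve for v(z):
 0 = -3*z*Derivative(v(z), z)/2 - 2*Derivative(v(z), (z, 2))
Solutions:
 v(z) = C1 + C2*erf(sqrt(6)*z/4)


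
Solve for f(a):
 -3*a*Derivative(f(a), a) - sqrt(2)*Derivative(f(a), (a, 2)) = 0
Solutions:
 f(a) = C1 + C2*erf(2^(1/4)*sqrt(3)*a/2)


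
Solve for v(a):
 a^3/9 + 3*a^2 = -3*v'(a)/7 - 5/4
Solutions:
 v(a) = C1 - 7*a^4/108 - 7*a^3/3 - 35*a/12


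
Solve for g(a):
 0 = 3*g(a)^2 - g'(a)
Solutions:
 g(a) = -1/(C1 + 3*a)


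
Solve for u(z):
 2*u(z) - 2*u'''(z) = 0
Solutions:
 u(z) = C3*exp(z) + (C1*sin(sqrt(3)*z/2) + C2*cos(sqrt(3)*z/2))*exp(-z/2)


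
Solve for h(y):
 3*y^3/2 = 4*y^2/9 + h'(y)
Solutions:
 h(y) = C1 + 3*y^4/8 - 4*y^3/27


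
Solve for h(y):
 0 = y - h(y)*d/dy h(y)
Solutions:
 h(y) = -sqrt(C1 + y^2)
 h(y) = sqrt(C1 + y^2)


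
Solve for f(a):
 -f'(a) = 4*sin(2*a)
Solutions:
 f(a) = C1 + 2*cos(2*a)


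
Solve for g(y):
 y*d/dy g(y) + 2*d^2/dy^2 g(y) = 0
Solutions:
 g(y) = C1 + C2*erf(y/2)


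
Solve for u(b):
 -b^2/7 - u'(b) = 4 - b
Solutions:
 u(b) = C1 - b^3/21 + b^2/2 - 4*b


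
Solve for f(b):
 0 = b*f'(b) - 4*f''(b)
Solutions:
 f(b) = C1 + C2*erfi(sqrt(2)*b/4)


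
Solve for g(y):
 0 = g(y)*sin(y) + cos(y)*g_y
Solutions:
 g(y) = C1*cos(y)


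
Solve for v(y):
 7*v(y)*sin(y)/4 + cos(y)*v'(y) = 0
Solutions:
 v(y) = C1*cos(y)^(7/4)


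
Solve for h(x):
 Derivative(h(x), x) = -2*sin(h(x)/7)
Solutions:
 2*x + 7*log(cos(h(x)/7) - 1)/2 - 7*log(cos(h(x)/7) + 1)/2 = C1


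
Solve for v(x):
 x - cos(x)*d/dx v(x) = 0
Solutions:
 v(x) = C1 + Integral(x/cos(x), x)


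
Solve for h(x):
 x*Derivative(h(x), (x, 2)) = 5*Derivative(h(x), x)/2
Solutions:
 h(x) = C1 + C2*x^(7/2)


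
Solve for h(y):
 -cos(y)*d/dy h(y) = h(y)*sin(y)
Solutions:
 h(y) = C1*cos(y)


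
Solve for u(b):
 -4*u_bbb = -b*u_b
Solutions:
 u(b) = C1 + Integral(C2*airyai(2^(1/3)*b/2) + C3*airybi(2^(1/3)*b/2), b)


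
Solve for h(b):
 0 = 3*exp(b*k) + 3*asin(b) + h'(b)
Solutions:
 h(b) = C1 - 3*b*asin(b) - 3*sqrt(1 - b^2) - 3*Piecewise((exp(b*k)/k, Ne(k, 0)), (b, True))


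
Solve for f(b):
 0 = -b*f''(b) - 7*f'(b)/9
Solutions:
 f(b) = C1 + C2*b^(2/9)


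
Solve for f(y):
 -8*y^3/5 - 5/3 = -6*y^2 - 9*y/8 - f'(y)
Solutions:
 f(y) = C1 + 2*y^4/5 - 2*y^3 - 9*y^2/16 + 5*y/3


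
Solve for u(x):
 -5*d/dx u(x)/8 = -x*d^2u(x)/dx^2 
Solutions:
 u(x) = C1 + C2*x^(13/8)


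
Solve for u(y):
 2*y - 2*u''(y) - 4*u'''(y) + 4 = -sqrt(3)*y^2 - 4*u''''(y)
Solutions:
 u(y) = C1 + C2*y + C3*exp(y*(1 - sqrt(3))/2) + C4*exp(y*(1 + sqrt(3))/2) + sqrt(3)*y^4/24 + y^3*(1 - 2*sqrt(3))/6 + 3*sqrt(3)*y^2


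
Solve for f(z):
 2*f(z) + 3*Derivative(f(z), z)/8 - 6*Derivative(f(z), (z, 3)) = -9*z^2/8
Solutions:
 f(z) = C1*exp(-3^(1/3)*z*(3^(1/3)/(sqrt(9213) + 96)^(1/3) + (sqrt(9213) + 96)^(1/3))/24)*sin(3^(1/6)*z*(-3^(2/3)*(sqrt(9213) + 96)^(1/3) + 3/(sqrt(9213) + 96)^(1/3))/24) + C2*exp(-3^(1/3)*z*(3^(1/3)/(sqrt(9213) + 96)^(1/3) + (sqrt(9213) + 96)^(1/3))/24)*cos(3^(1/6)*z*(-3^(2/3)*(sqrt(9213) + 96)^(1/3) + 3/(sqrt(9213) + 96)^(1/3))/24) + C3*exp(3^(1/3)*z*(3^(1/3)/(sqrt(9213) + 96)^(1/3) + (sqrt(9213) + 96)^(1/3))/12) - 9*z^2/16 + 27*z/128 - 81/2048


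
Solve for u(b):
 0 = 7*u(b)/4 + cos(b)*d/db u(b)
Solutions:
 u(b) = C1*(sin(b) - 1)^(7/8)/(sin(b) + 1)^(7/8)


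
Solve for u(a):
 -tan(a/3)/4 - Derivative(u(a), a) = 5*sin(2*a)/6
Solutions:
 u(a) = C1 + 3*log(cos(a/3))/4 + 5*cos(2*a)/12


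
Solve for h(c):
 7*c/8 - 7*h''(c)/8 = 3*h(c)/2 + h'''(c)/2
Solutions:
 h(c) = C1*exp(c*(-14 + 49/(72*sqrt(1639) + 2935)^(1/3) + (72*sqrt(1639) + 2935)^(1/3))/24)*sin(sqrt(3)*c*(-(72*sqrt(1639) + 2935)^(1/3) + 49/(72*sqrt(1639) + 2935)^(1/3))/24) + C2*exp(c*(-14 + 49/(72*sqrt(1639) + 2935)^(1/3) + (72*sqrt(1639) + 2935)^(1/3))/24)*cos(sqrt(3)*c*(-(72*sqrt(1639) + 2935)^(1/3) + 49/(72*sqrt(1639) + 2935)^(1/3))/24) + C3*exp(-c*(49/(72*sqrt(1639) + 2935)^(1/3) + 7 + (72*sqrt(1639) + 2935)^(1/3))/12) + 7*c/12


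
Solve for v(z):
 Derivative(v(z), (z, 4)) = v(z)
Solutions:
 v(z) = C1*exp(-z) + C2*exp(z) + C3*sin(z) + C4*cos(z)


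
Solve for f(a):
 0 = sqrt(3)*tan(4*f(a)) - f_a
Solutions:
 f(a) = -asin(C1*exp(4*sqrt(3)*a))/4 + pi/4
 f(a) = asin(C1*exp(4*sqrt(3)*a))/4


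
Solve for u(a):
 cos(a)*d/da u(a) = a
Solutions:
 u(a) = C1 + Integral(a/cos(a), a)


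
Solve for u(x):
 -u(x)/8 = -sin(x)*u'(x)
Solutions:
 u(x) = C1*(cos(x) - 1)^(1/16)/(cos(x) + 1)^(1/16)


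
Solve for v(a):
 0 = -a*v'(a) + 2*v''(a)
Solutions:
 v(a) = C1 + C2*erfi(a/2)


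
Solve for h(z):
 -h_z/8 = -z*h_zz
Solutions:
 h(z) = C1 + C2*z^(9/8)


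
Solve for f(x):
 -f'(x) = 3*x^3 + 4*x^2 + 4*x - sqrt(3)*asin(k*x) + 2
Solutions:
 f(x) = C1 - 3*x^4/4 - 4*x^3/3 - 2*x^2 - 2*x + sqrt(3)*Piecewise((x*asin(k*x) + sqrt(-k^2*x^2 + 1)/k, Ne(k, 0)), (0, True))


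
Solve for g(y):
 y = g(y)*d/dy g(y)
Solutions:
 g(y) = -sqrt(C1 + y^2)
 g(y) = sqrt(C1 + y^2)


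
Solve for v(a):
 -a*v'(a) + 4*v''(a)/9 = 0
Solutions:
 v(a) = C1 + C2*erfi(3*sqrt(2)*a/4)


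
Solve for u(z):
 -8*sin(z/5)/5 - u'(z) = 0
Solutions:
 u(z) = C1 + 8*cos(z/5)


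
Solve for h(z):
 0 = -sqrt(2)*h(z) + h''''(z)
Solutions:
 h(z) = C1*exp(-2^(1/8)*z) + C2*exp(2^(1/8)*z) + C3*sin(2^(1/8)*z) + C4*cos(2^(1/8)*z)


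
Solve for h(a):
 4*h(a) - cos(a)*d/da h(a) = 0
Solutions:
 h(a) = C1*(sin(a)^2 + 2*sin(a) + 1)/(sin(a)^2 - 2*sin(a) + 1)


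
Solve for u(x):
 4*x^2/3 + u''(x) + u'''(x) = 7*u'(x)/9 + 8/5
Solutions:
 u(x) = C1 + C2*exp(x*(-3 + sqrt(37))/6) + C3*exp(-x*(3 + sqrt(37))/6) + 4*x^3/7 + 108*x^2/49 + 13752*x/1715


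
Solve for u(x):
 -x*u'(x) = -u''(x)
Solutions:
 u(x) = C1 + C2*erfi(sqrt(2)*x/2)


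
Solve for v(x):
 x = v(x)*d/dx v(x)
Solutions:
 v(x) = -sqrt(C1 + x^2)
 v(x) = sqrt(C1 + x^2)


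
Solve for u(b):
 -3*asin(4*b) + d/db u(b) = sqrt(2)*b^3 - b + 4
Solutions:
 u(b) = C1 + sqrt(2)*b^4/4 - b^2/2 + 3*b*asin(4*b) + 4*b + 3*sqrt(1 - 16*b^2)/4


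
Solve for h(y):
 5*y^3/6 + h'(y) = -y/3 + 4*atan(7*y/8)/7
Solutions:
 h(y) = C1 - 5*y^4/24 - y^2/6 + 4*y*atan(7*y/8)/7 - 16*log(49*y^2 + 64)/49


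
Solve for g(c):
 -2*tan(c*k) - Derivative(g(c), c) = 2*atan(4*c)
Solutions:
 g(c) = C1 - 2*c*atan(4*c) - 2*Piecewise((-log(cos(c*k))/k, Ne(k, 0)), (0, True)) + log(16*c^2 + 1)/4


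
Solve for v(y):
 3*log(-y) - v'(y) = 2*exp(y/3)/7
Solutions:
 v(y) = C1 + 3*y*log(-y) - 3*y - 6*exp(y/3)/7


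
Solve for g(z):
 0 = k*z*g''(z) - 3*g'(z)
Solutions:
 g(z) = C1 + z^(((re(k) + 3)*re(k) + im(k)^2)/(re(k)^2 + im(k)^2))*(C2*sin(3*log(z)*Abs(im(k))/(re(k)^2 + im(k)^2)) + C3*cos(3*log(z)*im(k)/(re(k)^2 + im(k)^2)))


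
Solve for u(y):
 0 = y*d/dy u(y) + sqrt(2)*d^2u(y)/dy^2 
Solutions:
 u(y) = C1 + C2*erf(2^(1/4)*y/2)


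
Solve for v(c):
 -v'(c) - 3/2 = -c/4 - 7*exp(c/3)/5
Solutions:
 v(c) = C1 + c^2/8 - 3*c/2 + 21*exp(c/3)/5


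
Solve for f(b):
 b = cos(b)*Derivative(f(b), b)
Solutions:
 f(b) = C1 + Integral(b/cos(b), b)


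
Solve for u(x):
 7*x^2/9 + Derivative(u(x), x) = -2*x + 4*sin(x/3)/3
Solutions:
 u(x) = C1 - 7*x^3/27 - x^2 - 4*cos(x/3)


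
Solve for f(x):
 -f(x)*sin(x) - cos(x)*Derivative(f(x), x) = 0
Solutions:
 f(x) = C1*cos(x)


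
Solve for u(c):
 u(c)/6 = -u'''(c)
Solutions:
 u(c) = C3*exp(-6^(2/3)*c/6) + (C1*sin(2^(2/3)*3^(1/6)*c/4) + C2*cos(2^(2/3)*3^(1/6)*c/4))*exp(6^(2/3)*c/12)


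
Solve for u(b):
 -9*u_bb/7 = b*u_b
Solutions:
 u(b) = C1 + C2*erf(sqrt(14)*b/6)


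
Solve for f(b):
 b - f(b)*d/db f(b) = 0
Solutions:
 f(b) = -sqrt(C1 + b^2)
 f(b) = sqrt(C1 + b^2)


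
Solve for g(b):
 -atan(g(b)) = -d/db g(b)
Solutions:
 Integral(1/atan(_y), (_y, g(b))) = C1 + b


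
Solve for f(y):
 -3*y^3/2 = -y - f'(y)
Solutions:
 f(y) = C1 + 3*y^4/8 - y^2/2


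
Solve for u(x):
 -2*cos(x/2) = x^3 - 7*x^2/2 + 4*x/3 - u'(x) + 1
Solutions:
 u(x) = C1 + x^4/4 - 7*x^3/6 + 2*x^2/3 + x + 4*sin(x/2)


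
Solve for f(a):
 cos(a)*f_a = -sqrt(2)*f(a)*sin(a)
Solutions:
 f(a) = C1*cos(a)^(sqrt(2))


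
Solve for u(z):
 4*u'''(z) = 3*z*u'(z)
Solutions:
 u(z) = C1 + Integral(C2*airyai(6^(1/3)*z/2) + C3*airybi(6^(1/3)*z/2), z)


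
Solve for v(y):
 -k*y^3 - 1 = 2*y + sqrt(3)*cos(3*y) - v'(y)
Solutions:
 v(y) = C1 + k*y^4/4 + y^2 + y + sqrt(3)*sin(3*y)/3


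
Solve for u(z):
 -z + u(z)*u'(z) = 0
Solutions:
 u(z) = -sqrt(C1 + z^2)
 u(z) = sqrt(C1 + z^2)


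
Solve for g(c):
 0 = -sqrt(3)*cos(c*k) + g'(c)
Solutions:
 g(c) = C1 + sqrt(3)*sin(c*k)/k


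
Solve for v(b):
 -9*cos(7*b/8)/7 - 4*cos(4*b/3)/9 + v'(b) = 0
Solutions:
 v(b) = C1 + 72*sin(7*b/8)/49 + sin(4*b/3)/3


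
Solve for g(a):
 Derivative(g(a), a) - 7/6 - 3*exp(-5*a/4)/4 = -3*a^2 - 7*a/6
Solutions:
 g(a) = C1 - a^3 - 7*a^2/12 + 7*a/6 - 3*exp(-5*a/4)/5


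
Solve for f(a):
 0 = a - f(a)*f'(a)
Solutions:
 f(a) = -sqrt(C1 + a^2)
 f(a) = sqrt(C1 + a^2)


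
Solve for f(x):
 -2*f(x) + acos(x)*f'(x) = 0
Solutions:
 f(x) = C1*exp(2*Integral(1/acos(x), x))


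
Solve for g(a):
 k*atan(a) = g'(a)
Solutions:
 g(a) = C1 + k*(a*atan(a) - log(a^2 + 1)/2)


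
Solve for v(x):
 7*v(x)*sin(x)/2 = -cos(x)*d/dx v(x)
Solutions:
 v(x) = C1*cos(x)^(7/2)


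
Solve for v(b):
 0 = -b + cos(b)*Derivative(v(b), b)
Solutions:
 v(b) = C1 + Integral(b/cos(b), b)


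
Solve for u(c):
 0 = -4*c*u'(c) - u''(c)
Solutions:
 u(c) = C1 + C2*erf(sqrt(2)*c)


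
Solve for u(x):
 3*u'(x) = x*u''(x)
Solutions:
 u(x) = C1 + C2*x^4


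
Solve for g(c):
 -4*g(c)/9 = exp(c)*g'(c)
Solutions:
 g(c) = C1*exp(4*exp(-c)/9)


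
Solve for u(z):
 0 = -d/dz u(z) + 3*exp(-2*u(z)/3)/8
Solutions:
 u(z) = 3*log(-sqrt(C1 + 3*z)) - 3*log(6) + 3*log(3)/2
 u(z) = 3*log(C1 + 3*z)/2 - 3*log(6) + 3*log(3)/2


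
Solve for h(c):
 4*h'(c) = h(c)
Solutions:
 h(c) = C1*exp(c/4)


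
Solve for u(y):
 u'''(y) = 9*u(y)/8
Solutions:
 u(y) = C3*exp(3^(2/3)*y/2) + (C1*sin(3*3^(1/6)*y/4) + C2*cos(3*3^(1/6)*y/4))*exp(-3^(2/3)*y/4)


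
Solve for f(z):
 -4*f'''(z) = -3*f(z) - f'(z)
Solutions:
 f(z) = C3*exp(z) + (C1*sin(sqrt(2)*z/2) + C2*cos(sqrt(2)*z/2))*exp(-z/2)


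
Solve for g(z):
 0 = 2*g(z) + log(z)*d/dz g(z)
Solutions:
 g(z) = C1*exp(-2*li(z))


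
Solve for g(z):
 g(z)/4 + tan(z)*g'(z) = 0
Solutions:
 g(z) = C1/sin(z)^(1/4)


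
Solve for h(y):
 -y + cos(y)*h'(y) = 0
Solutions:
 h(y) = C1 + Integral(y/cos(y), y)


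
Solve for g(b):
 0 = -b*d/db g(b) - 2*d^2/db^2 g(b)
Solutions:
 g(b) = C1 + C2*erf(b/2)


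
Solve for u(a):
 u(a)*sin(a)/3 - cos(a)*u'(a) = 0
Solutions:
 u(a) = C1/cos(a)^(1/3)


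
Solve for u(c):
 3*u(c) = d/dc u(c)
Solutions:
 u(c) = C1*exp(3*c)


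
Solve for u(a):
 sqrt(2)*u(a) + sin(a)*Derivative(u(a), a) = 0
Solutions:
 u(a) = C1*(cos(a) + 1)^(sqrt(2)/2)/(cos(a) - 1)^(sqrt(2)/2)


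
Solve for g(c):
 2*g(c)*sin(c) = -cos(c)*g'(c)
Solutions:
 g(c) = C1*cos(c)^2


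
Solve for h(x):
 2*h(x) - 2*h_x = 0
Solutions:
 h(x) = C1*exp(x)


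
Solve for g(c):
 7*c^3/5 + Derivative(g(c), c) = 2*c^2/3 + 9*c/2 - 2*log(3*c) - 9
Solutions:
 g(c) = C1 - 7*c^4/20 + 2*c^3/9 + 9*c^2/4 - 2*c*log(c) - 7*c - 2*c*log(3)


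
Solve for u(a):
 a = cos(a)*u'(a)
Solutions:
 u(a) = C1 + Integral(a/cos(a), a)


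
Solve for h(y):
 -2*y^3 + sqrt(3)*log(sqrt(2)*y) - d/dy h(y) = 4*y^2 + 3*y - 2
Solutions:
 h(y) = C1 - y^4/2 - 4*y^3/3 - 3*y^2/2 + sqrt(3)*y*log(y) - sqrt(3)*y + sqrt(3)*y*log(2)/2 + 2*y


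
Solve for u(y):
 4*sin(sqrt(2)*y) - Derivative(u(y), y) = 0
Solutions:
 u(y) = C1 - 2*sqrt(2)*cos(sqrt(2)*y)


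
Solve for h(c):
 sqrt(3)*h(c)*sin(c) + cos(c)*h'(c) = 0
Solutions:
 h(c) = C1*cos(c)^(sqrt(3))


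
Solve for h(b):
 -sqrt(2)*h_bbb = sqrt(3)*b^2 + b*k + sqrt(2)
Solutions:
 h(b) = C1 + C2*b + C3*b^2 - sqrt(6)*b^5/120 - sqrt(2)*b^4*k/48 - b^3/6


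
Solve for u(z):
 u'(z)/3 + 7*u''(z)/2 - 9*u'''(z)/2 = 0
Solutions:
 u(z) = C1 + C2*exp(z*(7 - sqrt(73))/18) + C3*exp(z*(7 + sqrt(73))/18)


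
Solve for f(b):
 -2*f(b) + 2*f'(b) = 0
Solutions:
 f(b) = C1*exp(b)


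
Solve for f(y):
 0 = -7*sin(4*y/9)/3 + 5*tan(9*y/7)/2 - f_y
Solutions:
 f(y) = C1 - 35*log(cos(9*y/7))/18 + 21*cos(4*y/9)/4


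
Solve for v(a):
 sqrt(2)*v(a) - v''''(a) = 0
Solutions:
 v(a) = C1*exp(-2^(1/8)*a) + C2*exp(2^(1/8)*a) + C3*sin(2^(1/8)*a) + C4*cos(2^(1/8)*a)


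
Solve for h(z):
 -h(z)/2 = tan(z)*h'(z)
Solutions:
 h(z) = C1/sqrt(sin(z))


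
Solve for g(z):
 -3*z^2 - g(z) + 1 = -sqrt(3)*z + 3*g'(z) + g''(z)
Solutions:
 g(z) = C1*exp(z*(-3 + sqrt(5))/2) + C2*exp(-z*(sqrt(5) + 3)/2) - 3*z^2 + sqrt(3)*z + 18*z - 47 - 3*sqrt(3)


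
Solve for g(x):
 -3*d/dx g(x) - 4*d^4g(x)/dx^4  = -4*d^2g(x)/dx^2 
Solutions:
 g(x) = C1 + C2*exp(3^(1/3)*x*(4*3^(1/3)/(sqrt(537) + 27)^(1/3) + (sqrt(537) + 27)^(1/3))/12)*sin(3^(1/6)*x*(-3^(2/3)*(sqrt(537) + 27)^(1/3)/12 + (sqrt(537) + 27)^(-1/3))) + C3*exp(3^(1/3)*x*(4*3^(1/3)/(sqrt(537) + 27)^(1/3) + (sqrt(537) + 27)^(1/3))/12)*cos(3^(1/6)*x*(-3^(2/3)*(sqrt(537) + 27)^(1/3)/12 + (sqrt(537) + 27)^(-1/3))) + C4*exp(-3^(1/3)*x*(4*3^(1/3)/(sqrt(537) + 27)^(1/3) + (sqrt(537) + 27)^(1/3))/6)


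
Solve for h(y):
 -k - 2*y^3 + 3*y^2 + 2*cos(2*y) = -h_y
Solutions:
 h(y) = C1 + k*y + y^4/2 - y^3 - sin(2*y)


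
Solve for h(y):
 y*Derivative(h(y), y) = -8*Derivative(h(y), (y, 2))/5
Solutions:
 h(y) = C1 + C2*erf(sqrt(5)*y/4)


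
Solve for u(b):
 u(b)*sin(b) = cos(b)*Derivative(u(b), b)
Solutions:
 u(b) = C1/cos(b)


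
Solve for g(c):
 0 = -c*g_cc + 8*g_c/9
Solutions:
 g(c) = C1 + C2*c^(17/9)


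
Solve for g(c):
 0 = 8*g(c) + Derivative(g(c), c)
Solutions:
 g(c) = C1*exp(-8*c)


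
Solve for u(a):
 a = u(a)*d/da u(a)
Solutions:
 u(a) = -sqrt(C1 + a^2)
 u(a) = sqrt(C1 + a^2)


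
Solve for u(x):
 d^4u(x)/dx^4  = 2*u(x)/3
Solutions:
 u(x) = C1*exp(-2^(1/4)*3^(3/4)*x/3) + C2*exp(2^(1/4)*3^(3/4)*x/3) + C3*sin(2^(1/4)*3^(3/4)*x/3) + C4*cos(2^(1/4)*3^(3/4)*x/3)


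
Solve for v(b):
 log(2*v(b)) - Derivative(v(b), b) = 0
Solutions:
 -Integral(1/(log(_y) + log(2)), (_y, v(b))) = C1 - b


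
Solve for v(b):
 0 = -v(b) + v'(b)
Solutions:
 v(b) = C1*exp(b)


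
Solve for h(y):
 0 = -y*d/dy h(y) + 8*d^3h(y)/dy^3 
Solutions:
 h(y) = C1 + Integral(C2*airyai(y/2) + C3*airybi(y/2), y)


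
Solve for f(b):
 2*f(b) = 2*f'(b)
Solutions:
 f(b) = C1*exp(b)


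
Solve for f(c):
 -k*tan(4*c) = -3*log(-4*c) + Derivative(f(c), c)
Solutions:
 f(c) = C1 + 3*c*log(-c) - 3*c + 6*c*log(2) + k*log(cos(4*c))/4


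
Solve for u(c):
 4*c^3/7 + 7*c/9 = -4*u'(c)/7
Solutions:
 u(c) = C1 - c^4/4 - 49*c^2/72


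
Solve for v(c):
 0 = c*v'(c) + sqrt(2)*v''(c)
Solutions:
 v(c) = C1 + C2*erf(2^(1/4)*c/2)


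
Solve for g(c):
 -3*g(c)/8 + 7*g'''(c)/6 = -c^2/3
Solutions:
 g(c) = C3*exp(3^(2/3)*98^(1/3)*c/14) + 8*c^2/9 + (C1*sin(3*3^(1/6)*98^(1/3)*c/28) + C2*cos(3*3^(1/6)*98^(1/3)*c/28))*exp(-3^(2/3)*98^(1/3)*c/28)


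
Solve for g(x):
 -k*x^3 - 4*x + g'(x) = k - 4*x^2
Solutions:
 g(x) = C1 + k*x^4/4 + k*x - 4*x^3/3 + 2*x^2


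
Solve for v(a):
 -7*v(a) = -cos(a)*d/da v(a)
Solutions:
 v(a) = C1*sqrt(sin(a) + 1)*(sin(a)^3 + 3*sin(a)^2 + 3*sin(a) + 1)/(sqrt(sin(a) - 1)*(sin(a)^3 - 3*sin(a)^2 + 3*sin(a) - 1))


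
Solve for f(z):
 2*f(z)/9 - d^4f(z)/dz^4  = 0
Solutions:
 f(z) = C1*exp(-2^(1/4)*sqrt(3)*z/3) + C2*exp(2^(1/4)*sqrt(3)*z/3) + C3*sin(2^(1/4)*sqrt(3)*z/3) + C4*cos(2^(1/4)*sqrt(3)*z/3)


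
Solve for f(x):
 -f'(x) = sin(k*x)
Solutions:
 f(x) = C1 + cos(k*x)/k


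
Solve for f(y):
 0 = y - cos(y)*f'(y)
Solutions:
 f(y) = C1 + Integral(y/cos(y), y)


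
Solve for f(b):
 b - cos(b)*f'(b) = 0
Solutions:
 f(b) = C1 + Integral(b/cos(b), b)


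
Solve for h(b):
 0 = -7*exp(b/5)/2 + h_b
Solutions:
 h(b) = C1 + 35*exp(b/5)/2


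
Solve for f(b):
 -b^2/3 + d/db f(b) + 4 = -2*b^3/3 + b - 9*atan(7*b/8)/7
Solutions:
 f(b) = C1 - b^4/6 + b^3/9 + b^2/2 - 9*b*atan(7*b/8)/7 - 4*b + 36*log(49*b^2 + 64)/49


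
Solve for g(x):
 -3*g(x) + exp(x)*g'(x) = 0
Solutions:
 g(x) = C1*exp(-3*exp(-x))


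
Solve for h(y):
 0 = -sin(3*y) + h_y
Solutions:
 h(y) = C1 - cos(3*y)/3


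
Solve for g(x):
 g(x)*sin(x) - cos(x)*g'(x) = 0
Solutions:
 g(x) = C1/cos(x)


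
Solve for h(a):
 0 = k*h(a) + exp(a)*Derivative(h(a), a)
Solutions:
 h(a) = C1*exp(k*exp(-a))


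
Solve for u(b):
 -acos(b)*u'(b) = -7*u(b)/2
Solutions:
 u(b) = C1*exp(7*Integral(1/acos(b), b)/2)


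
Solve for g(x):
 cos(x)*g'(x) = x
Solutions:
 g(x) = C1 + Integral(x/cos(x), x)


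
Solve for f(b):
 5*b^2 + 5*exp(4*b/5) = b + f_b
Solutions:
 f(b) = C1 + 5*b^3/3 - b^2/2 + 25*exp(4*b/5)/4


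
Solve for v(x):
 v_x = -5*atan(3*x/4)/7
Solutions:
 v(x) = C1 - 5*x*atan(3*x/4)/7 + 10*log(9*x^2 + 16)/21


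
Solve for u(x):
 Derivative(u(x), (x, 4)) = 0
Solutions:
 u(x) = C1 + C2*x + C3*x^2 + C4*x^3


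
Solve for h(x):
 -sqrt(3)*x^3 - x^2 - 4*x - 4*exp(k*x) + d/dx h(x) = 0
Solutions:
 h(x) = C1 + sqrt(3)*x^4/4 + x^3/3 + 2*x^2 + 4*exp(k*x)/k


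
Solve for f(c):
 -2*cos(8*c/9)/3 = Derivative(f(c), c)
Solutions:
 f(c) = C1 - 3*sin(8*c/9)/4


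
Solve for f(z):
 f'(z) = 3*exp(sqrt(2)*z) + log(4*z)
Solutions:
 f(z) = C1 + z*log(z) + z*(-1 + 2*log(2)) + 3*sqrt(2)*exp(sqrt(2)*z)/2


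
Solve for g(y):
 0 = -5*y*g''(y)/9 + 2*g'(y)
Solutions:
 g(y) = C1 + C2*y^(23/5)


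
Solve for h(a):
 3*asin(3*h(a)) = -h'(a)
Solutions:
 Integral(1/asin(3*_y), (_y, h(a))) = C1 - 3*a


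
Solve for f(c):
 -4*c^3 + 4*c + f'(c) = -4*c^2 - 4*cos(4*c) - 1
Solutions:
 f(c) = C1 + c^4 - 4*c^3/3 - 2*c^2 - c - sin(4*c)


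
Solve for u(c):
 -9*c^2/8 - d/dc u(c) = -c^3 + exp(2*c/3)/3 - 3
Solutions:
 u(c) = C1 + c^4/4 - 3*c^3/8 + 3*c - exp(2*c/3)/2


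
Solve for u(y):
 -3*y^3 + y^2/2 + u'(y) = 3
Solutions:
 u(y) = C1 + 3*y^4/4 - y^3/6 + 3*y


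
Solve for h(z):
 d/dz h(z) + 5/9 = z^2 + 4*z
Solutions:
 h(z) = C1 + z^3/3 + 2*z^2 - 5*z/9


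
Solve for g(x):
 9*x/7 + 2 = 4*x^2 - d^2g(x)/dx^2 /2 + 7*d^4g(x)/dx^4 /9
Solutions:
 g(x) = C1 + C2*x + C3*exp(-3*sqrt(14)*x/14) + C4*exp(3*sqrt(14)*x/14) + 2*x^4/3 - 3*x^3/7 + 94*x^2/9


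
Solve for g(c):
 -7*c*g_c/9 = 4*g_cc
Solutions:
 g(c) = C1 + C2*erf(sqrt(14)*c/12)


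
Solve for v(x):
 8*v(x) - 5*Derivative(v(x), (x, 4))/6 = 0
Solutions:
 v(x) = C1*exp(-2*3^(1/4)*5^(3/4)*x/5) + C2*exp(2*3^(1/4)*5^(3/4)*x/5) + C3*sin(2*3^(1/4)*5^(3/4)*x/5) + C4*cos(2*3^(1/4)*5^(3/4)*x/5)


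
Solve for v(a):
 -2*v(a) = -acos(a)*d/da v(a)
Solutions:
 v(a) = C1*exp(2*Integral(1/acos(a), a))


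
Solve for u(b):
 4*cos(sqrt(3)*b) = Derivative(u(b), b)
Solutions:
 u(b) = C1 + 4*sqrt(3)*sin(sqrt(3)*b)/3


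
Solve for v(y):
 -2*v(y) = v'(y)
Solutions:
 v(y) = C1*exp(-2*y)


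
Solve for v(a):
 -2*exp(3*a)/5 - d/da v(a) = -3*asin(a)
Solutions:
 v(a) = C1 + 3*a*asin(a) + 3*sqrt(1 - a^2) - 2*exp(3*a)/15


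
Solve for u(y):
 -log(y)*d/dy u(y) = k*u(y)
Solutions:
 u(y) = C1*exp(-k*li(y))


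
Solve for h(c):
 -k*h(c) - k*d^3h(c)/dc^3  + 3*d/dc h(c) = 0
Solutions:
 h(c) = C1*exp(-2^(1/3)*c*(2^(1/3)*(sqrt(1 - 4/k^3) + 1)^(1/3)/2 + 1/(k*(sqrt(1 - 4/k^3) + 1)^(1/3)))) + C2*exp(2^(1/3)*c*(2^(1/3)*(sqrt(1 - 4/k^3) + 1)^(1/3)/4 - 2^(1/3)*sqrt(3)*I*(sqrt(1 - 4/k^3) + 1)^(1/3)/4 - 2/(k*(-1 + sqrt(3)*I)*(sqrt(1 - 4/k^3) + 1)^(1/3)))) + C3*exp(2^(1/3)*c*(2^(1/3)*(sqrt(1 - 4/k^3) + 1)^(1/3)/4 + 2^(1/3)*sqrt(3)*I*(sqrt(1 - 4/k^3) + 1)^(1/3)/4 + 2/(k*(1 + sqrt(3)*I)*(sqrt(1 - 4/k^3) + 1)^(1/3))))


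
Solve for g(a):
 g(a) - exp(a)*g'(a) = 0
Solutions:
 g(a) = C1*exp(-exp(-a))


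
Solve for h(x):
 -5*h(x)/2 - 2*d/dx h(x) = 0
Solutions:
 h(x) = C1*exp(-5*x/4)


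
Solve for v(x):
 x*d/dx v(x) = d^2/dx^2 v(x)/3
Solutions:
 v(x) = C1 + C2*erfi(sqrt(6)*x/2)


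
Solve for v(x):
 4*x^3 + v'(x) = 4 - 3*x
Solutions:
 v(x) = C1 - x^4 - 3*x^2/2 + 4*x


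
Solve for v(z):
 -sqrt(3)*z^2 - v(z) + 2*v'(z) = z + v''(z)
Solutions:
 v(z) = -sqrt(3)*z^2 - 4*sqrt(3)*z - z + (C1 + C2*z)*exp(z) - 6*sqrt(3) - 2


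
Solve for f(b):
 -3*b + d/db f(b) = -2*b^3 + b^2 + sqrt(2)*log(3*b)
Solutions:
 f(b) = C1 - b^4/2 + b^3/3 + 3*b^2/2 + sqrt(2)*b*log(b) - sqrt(2)*b + sqrt(2)*b*log(3)


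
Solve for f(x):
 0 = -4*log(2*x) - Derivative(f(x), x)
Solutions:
 f(x) = C1 - 4*x*log(x) - x*log(16) + 4*x


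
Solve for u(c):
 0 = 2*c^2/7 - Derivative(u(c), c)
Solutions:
 u(c) = C1 + 2*c^3/21


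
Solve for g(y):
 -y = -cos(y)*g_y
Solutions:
 g(y) = C1 + Integral(y/cos(y), y)


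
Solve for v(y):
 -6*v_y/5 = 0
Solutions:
 v(y) = C1


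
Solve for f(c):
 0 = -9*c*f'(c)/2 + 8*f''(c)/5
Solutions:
 f(c) = C1 + C2*erfi(3*sqrt(10)*c/8)


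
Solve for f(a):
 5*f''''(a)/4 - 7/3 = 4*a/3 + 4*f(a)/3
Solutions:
 f(a) = C1*exp(-2*15^(3/4)*a/15) + C2*exp(2*15^(3/4)*a/15) + C3*sin(2*15^(3/4)*a/15) + C4*cos(2*15^(3/4)*a/15) - a - 7/4


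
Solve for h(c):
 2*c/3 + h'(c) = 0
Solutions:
 h(c) = C1 - c^2/3


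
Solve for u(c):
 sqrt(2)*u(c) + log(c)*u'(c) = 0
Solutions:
 u(c) = C1*exp(-sqrt(2)*li(c))


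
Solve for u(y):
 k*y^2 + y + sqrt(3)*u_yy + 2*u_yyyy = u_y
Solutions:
 u(y) = C1 + C2*exp(-y*(-2^(2/3)*3^(5/6)/(3 + sqrt(2*sqrt(3) + 9))^(1/3) + 18^(1/3)*(3 + sqrt(2*sqrt(3) + 9))^(1/3))/12)*sin(y*(12^(1/3)/(3 + sqrt(2*sqrt(3) + 9))^(1/3) + 2^(1/3)*3^(1/6)*(3 + sqrt(2*sqrt(3) + 9))^(1/3))/4) + C3*exp(-y*(-2^(2/3)*3^(5/6)/(3 + sqrt(2*sqrt(3) + 9))^(1/3) + 18^(1/3)*(3 + sqrt(2*sqrt(3) + 9))^(1/3))/12)*cos(y*(12^(1/3)/(3 + sqrt(2*sqrt(3) + 9))^(1/3) + 2^(1/3)*3^(1/6)*(3 + sqrt(2*sqrt(3) + 9))^(1/3))/4) + C4*exp(y*(-2^(2/3)*3^(5/6)/(3 + sqrt(2*sqrt(3) + 9))^(1/3) + 18^(1/3)*(3 + sqrt(2*sqrt(3) + 9))^(1/3))/6) + k*y^3/3 + sqrt(3)*k*y^2 + 6*k*y + y^2/2 + sqrt(3)*y


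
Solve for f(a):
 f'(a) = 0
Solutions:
 f(a) = C1


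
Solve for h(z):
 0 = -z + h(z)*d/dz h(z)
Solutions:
 h(z) = -sqrt(C1 + z^2)
 h(z) = sqrt(C1 + z^2)


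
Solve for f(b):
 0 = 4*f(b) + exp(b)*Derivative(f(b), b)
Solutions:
 f(b) = C1*exp(4*exp(-b))


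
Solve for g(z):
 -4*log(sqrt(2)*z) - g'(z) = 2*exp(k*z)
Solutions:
 g(z) = C1 - 4*z*log(z) + 2*z*(2 - log(2)) + Piecewise((-2*exp(k*z)/k, Ne(k, 0)), (-2*z, True))


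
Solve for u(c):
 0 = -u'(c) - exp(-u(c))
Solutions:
 u(c) = log(C1 - c)


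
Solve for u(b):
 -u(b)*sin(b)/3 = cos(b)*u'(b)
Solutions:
 u(b) = C1*cos(b)^(1/3)


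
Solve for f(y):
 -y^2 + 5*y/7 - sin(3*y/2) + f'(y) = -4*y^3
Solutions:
 f(y) = C1 - y^4 + y^3/3 - 5*y^2/14 - 2*cos(3*y/2)/3


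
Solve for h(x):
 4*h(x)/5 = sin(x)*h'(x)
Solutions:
 h(x) = C1*(cos(x) - 1)^(2/5)/(cos(x) + 1)^(2/5)


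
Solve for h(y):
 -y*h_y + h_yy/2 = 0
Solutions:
 h(y) = C1 + C2*erfi(y)


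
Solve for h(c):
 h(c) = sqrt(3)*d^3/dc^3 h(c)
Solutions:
 h(c) = C3*exp(3^(5/6)*c/3) + (C1*sin(3^(1/3)*c/2) + C2*cos(3^(1/3)*c/2))*exp(-3^(5/6)*c/6)


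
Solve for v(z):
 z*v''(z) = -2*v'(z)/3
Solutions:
 v(z) = C1 + C2*z^(1/3)


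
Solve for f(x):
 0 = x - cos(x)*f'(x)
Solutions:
 f(x) = C1 + Integral(x/cos(x), x)


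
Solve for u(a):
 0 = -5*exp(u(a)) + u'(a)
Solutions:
 u(a) = log(-1/(C1 + 5*a))


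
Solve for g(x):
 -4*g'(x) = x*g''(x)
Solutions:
 g(x) = C1 + C2/x^3


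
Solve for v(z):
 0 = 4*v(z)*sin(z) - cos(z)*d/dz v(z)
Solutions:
 v(z) = C1/cos(z)^4


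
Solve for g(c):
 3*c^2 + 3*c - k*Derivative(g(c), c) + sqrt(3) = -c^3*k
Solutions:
 g(c) = C1 + c^4/4 + c^3/k + 3*c^2/(2*k) + sqrt(3)*c/k


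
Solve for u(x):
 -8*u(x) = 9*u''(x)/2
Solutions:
 u(x) = C1*sin(4*x/3) + C2*cos(4*x/3)


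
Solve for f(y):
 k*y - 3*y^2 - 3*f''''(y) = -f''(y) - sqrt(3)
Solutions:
 f(y) = C1 + C2*y + C3*exp(-sqrt(3)*y/3) + C4*exp(sqrt(3)*y/3) - k*y^3/6 + y^4/4 + y^2*(9 - sqrt(3)/2)


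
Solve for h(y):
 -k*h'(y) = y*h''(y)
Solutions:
 h(y) = C1 + y^(1 - re(k))*(C2*sin(log(y)*Abs(im(k))) + C3*cos(log(y)*im(k)))


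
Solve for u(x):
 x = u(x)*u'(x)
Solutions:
 u(x) = -sqrt(C1 + x^2)
 u(x) = sqrt(C1 + x^2)


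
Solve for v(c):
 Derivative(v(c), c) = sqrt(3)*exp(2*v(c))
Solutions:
 v(c) = log(-sqrt(-1/(C1 + sqrt(3)*c))) - log(2)/2
 v(c) = log(-1/(C1 + sqrt(3)*c))/2 - log(2)/2


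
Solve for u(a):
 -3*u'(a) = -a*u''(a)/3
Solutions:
 u(a) = C1 + C2*a^10


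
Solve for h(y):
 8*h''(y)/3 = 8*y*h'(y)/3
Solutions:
 h(y) = C1 + C2*erfi(sqrt(2)*y/2)


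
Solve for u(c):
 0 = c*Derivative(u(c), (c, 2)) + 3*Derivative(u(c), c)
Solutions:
 u(c) = C1 + C2/c^2


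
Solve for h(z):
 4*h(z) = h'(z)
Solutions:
 h(z) = C1*exp(4*z)


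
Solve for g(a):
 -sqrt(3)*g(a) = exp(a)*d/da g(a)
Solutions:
 g(a) = C1*exp(sqrt(3)*exp(-a))


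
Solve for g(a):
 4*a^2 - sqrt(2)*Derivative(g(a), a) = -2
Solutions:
 g(a) = C1 + 2*sqrt(2)*a^3/3 + sqrt(2)*a


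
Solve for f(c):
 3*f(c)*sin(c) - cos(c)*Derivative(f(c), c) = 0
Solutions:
 f(c) = C1/cos(c)^3


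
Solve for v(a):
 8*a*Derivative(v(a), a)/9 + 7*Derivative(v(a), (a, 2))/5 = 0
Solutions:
 v(a) = C1 + C2*erf(2*sqrt(35)*a/21)


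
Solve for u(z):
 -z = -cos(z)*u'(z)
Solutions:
 u(z) = C1 + Integral(z/cos(z), z)


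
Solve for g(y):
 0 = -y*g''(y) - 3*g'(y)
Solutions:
 g(y) = C1 + C2/y^2


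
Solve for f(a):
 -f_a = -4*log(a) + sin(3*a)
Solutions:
 f(a) = C1 + 4*a*log(a) - 4*a + cos(3*a)/3


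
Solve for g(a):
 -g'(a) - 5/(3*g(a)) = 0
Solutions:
 g(a) = -sqrt(C1 - 30*a)/3
 g(a) = sqrt(C1 - 30*a)/3


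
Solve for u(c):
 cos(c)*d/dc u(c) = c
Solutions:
 u(c) = C1 + Integral(c/cos(c), c)


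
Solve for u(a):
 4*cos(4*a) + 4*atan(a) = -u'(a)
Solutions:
 u(a) = C1 - 4*a*atan(a) + 2*log(a^2 + 1) - sin(4*a)


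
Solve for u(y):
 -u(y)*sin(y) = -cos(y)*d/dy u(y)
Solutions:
 u(y) = C1/cos(y)


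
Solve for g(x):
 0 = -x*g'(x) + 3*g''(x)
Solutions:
 g(x) = C1 + C2*erfi(sqrt(6)*x/6)


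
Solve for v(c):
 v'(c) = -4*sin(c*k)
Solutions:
 v(c) = C1 + 4*cos(c*k)/k


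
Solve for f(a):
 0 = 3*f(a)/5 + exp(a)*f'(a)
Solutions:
 f(a) = C1*exp(3*exp(-a)/5)


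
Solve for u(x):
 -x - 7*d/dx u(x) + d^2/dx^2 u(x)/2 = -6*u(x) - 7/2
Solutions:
 u(x) = C1*exp(x*(7 - sqrt(37))) + C2*exp(x*(sqrt(37) + 7)) + x/6 - 7/18


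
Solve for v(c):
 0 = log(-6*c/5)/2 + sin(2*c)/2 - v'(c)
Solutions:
 v(c) = C1 + c*log(-c)/2 - c*log(5) - c/2 + c*log(30)/2 - cos(2*c)/4


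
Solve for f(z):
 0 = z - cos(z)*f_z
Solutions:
 f(z) = C1 + Integral(z/cos(z), z)


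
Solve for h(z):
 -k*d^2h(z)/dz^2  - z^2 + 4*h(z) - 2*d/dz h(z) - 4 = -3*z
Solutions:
 h(z) = C1*exp(z*(sqrt(4*k + 1) - 1)/k) + C2*exp(-z*(sqrt(4*k + 1) + 1)/k) + k/8 + z^2/4 - z/2 + 3/4


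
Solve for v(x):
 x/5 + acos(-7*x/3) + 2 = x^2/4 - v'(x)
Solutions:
 v(x) = C1 + x^3/12 - x^2/10 - x*acos(-7*x/3) - 2*x - sqrt(9 - 49*x^2)/7


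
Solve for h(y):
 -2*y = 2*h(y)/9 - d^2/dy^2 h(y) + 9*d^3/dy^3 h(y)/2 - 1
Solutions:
 h(y) = C1*exp(y*(2*2^(2/3)/(9*sqrt(705) + 239)^(1/3) + 4 + 2^(1/3)*(9*sqrt(705) + 239)^(1/3))/54)*sin(2^(1/3)*sqrt(3)*y*(-(9*sqrt(705) + 239)^(1/3) + 2*2^(1/3)/(9*sqrt(705) + 239)^(1/3))/54) + C2*exp(y*(2*2^(2/3)/(9*sqrt(705) + 239)^(1/3) + 4 + 2^(1/3)*(9*sqrt(705) + 239)^(1/3))/54)*cos(2^(1/3)*sqrt(3)*y*(-(9*sqrt(705) + 239)^(1/3) + 2*2^(1/3)/(9*sqrt(705) + 239)^(1/3))/54) + C3*exp(y*(-2^(1/3)*(9*sqrt(705) + 239)^(1/3) - 2*2^(2/3)/(9*sqrt(705) + 239)^(1/3) + 2)/27) - 9*y + 9/2


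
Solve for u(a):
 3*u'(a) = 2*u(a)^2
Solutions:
 u(a) = -3/(C1 + 2*a)


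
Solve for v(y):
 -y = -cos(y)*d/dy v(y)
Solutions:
 v(y) = C1 + Integral(y/cos(y), y)


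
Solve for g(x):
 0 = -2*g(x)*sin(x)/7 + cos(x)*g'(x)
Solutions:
 g(x) = C1/cos(x)^(2/7)


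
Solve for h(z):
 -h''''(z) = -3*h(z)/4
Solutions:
 h(z) = C1*exp(-sqrt(2)*3^(1/4)*z/2) + C2*exp(sqrt(2)*3^(1/4)*z/2) + C3*sin(sqrt(2)*3^(1/4)*z/2) + C4*cos(sqrt(2)*3^(1/4)*z/2)


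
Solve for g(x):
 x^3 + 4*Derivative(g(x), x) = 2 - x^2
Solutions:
 g(x) = C1 - x^4/16 - x^3/12 + x/2


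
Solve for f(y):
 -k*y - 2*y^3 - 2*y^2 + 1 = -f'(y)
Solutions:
 f(y) = C1 + k*y^2/2 + y^4/2 + 2*y^3/3 - y


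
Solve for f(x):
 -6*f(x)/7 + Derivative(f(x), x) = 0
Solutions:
 f(x) = C1*exp(6*x/7)


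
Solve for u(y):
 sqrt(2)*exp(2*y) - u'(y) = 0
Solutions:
 u(y) = C1 + sqrt(2)*exp(2*y)/2


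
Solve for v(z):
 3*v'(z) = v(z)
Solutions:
 v(z) = C1*exp(z/3)


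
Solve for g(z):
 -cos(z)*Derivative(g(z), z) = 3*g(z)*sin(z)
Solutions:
 g(z) = C1*cos(z)^3


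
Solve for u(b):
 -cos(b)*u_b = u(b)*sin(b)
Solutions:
 u(b) = C1*cos(b)


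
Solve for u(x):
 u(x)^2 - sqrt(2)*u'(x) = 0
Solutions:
 u(x) = -2/(C1 + sqrt(2)*x)


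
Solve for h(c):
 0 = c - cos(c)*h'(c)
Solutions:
 h(c) = C1 + Integral(c/cos(c), c)


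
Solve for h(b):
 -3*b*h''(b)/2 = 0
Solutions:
 h(b) = C1 + C2*b


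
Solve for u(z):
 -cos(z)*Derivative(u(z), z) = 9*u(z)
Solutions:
 u(z) = C1*sqrt(sin(z) - 1)*(sin(z)^4 - 4*sin(z)^3 + 6*sin(z)^2 - 4*sin(z) + 1)/(sqrt(sin(z) + 1)*(sin(z)^4 + 4*sin(z)^3 + 6*sin(z)^2 + 4*sin(z) + 1))


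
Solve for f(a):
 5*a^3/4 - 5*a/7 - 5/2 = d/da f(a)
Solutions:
 f(a) = C1 + 5*a^4/16 - 5*a^2/14 - 5*a/2


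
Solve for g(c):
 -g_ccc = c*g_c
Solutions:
 g(c) = C1 + Integral(C2*airyai(-c) + C3*airybi(-c), c)


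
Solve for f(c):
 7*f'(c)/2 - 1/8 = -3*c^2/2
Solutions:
 f(c) = C1 - c^3/7 + c/28


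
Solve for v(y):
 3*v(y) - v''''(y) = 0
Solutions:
 v(y) = C1*exp(-3^(1/4)*y) + C2*exp(3^(1/4)*y) + C3*sin(3^(1/4)*y) + C4*cos(3^(1/4)*y)


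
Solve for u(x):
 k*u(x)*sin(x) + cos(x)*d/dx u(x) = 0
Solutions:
 u(x) = C1*exp(k*log(cos(x)))


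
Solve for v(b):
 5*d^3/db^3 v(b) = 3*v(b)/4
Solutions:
 v(b) = C3*exp(150^(1/3)*b/10) + (C1*sin(3^(5/6)*50^(1/3)*b/20) + C2*cos(3^(5/6)*50^(1/3)*b/20))*exp(-150^(1/3)*b/20)


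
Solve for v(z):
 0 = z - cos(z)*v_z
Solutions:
 v(z) = C1 + Integral(z/cos(z), z)


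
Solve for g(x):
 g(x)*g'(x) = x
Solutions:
 g(x) = -sqrt(C1 + x^2)
 g(x) = sqrt(C1 + x^2)


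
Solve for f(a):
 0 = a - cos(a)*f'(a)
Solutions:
 f(a) = C1 + Integral(a/cos(a), a)


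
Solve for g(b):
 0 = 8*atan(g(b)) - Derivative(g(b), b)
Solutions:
 Integral(1/atan(_y), (_y, g(b))) = C1 + 8*b


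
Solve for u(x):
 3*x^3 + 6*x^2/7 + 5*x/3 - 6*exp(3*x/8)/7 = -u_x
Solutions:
 u(x) = C1 - 3*x^4/4 - 2*x^3/7 - 5*x^2/6 + 16*exp(3*x/8)/7


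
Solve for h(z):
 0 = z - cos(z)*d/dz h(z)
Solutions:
 h(z) = C1 + Integral(z/cos(z), z)


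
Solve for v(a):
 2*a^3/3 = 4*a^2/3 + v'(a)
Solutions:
 v(a) = C1 + a^4/6 - 4*a^3/9


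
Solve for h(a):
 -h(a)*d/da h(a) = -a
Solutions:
 h(a) = -sqrt(C1 + a^2)
 h(a) = sqrt(C1 + a^2)


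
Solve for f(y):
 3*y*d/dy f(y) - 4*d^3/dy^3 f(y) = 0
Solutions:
 f(y) = C1 + Integral(C2*airyai(6^(1/3)*y/2) + C3*airybi(6^(1/3)*y/2), y)


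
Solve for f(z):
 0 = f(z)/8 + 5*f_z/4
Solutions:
 f(z) = C1*exp(-z/10)


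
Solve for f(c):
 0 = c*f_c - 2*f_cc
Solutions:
 f(c) = C1 + C2*erfi(c/2)


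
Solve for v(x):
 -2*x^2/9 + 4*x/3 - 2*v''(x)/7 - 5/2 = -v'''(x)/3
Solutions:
 v(x) = C1 + C2*x + C3*exp(6*x/7) - 7*x^4/108 + 77*x^3/162 - 1757*x^2/648


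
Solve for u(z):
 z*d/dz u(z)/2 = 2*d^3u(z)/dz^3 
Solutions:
 u(z) = C1 + Integral(C2*airyai(2^(1/3)*z/2) + C3*airybi(2^(1/3)*z/2), z)


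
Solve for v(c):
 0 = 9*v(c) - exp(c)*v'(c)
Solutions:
 v(c) = C1*exp(-9*exp(-c))


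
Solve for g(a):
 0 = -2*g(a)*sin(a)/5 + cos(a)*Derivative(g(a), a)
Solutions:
 g(a) = C1/cos(a)^(2/5)


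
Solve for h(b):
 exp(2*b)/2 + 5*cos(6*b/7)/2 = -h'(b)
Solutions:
 h(b) = C1 - exp(2*b)/4 - 35*sin(6*b/7)/12


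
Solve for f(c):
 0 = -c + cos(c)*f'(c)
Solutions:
 f(c) = C1 + Integral(c/cos(c), c)


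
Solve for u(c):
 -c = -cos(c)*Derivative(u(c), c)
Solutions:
 u(c) = C1 + Integral(c/cos(c), c)


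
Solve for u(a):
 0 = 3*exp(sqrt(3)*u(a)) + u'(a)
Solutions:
 u(a) = sqrt(3)*(2*log(1/(C1 + 3*a)) - log(3))/6


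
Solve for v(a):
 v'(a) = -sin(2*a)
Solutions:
 v(a) = C1 + cos(2*a)/2


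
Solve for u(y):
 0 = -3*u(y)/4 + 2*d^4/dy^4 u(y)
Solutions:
 u(y) = C1*exp(-6^(1/4)*y/2) + C2*exp(6^(1/4)*y/2) + C3*sin(6^(1/4)*y/2) + C4*cos(6^(1/4)*y/2)


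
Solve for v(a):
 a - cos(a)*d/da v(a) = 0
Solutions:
 v(a) = C1 + Integral(a/cos(a), a)


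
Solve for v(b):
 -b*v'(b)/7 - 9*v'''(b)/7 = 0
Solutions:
 v(b) = C1 + Integral(C2*airyai(-3^(1/3)*b/3) + C3*airybi(-3^(1/3)*b/3), b)
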